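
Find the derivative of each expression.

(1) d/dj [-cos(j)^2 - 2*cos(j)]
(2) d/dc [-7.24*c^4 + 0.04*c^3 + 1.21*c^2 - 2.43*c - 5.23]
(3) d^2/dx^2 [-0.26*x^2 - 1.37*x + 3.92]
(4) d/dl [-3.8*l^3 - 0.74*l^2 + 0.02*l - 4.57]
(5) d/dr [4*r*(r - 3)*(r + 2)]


(1) = 2*(cos(j) + 1)*sin(j)
(2) = -28.96*c^3 + 0.12*c^2 + 2.42*c - 2.43
(3) = -0.520000000000000
(4) = -11.4*l^2 - 1.48*l + 0.02
(5) = 12*r^2 - 8*r - 24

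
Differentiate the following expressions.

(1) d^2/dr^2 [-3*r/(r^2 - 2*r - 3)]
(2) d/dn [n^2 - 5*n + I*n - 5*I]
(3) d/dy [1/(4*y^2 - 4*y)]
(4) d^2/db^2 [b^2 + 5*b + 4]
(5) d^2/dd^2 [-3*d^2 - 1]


(1) = 6*(4*r*(r - 1)^2 + (3*r - 2)*(-r^2 + 2*r + 3))/(-r^2 + 2*r + 3)^3
(2) = 2*n - 5 + I
(3) = (1 - 2*y)/(4*y^2*(y - 1)^2)
(4) = 2
(5) = -6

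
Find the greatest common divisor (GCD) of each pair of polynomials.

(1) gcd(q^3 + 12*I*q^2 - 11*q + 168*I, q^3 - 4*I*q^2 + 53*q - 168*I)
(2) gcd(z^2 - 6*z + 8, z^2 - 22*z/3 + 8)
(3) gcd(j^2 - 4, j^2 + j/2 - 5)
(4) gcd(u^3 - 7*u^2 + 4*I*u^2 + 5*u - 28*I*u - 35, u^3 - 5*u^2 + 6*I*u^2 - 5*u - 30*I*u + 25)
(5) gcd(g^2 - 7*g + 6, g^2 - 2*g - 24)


(1) = q^2 + 4*I*q + 21
(2) = gcd((z - 4)*(z - 2), (z - 6)*(z - 4/3)) = 1
(3) = j - 2
(4) = gcd((u - 7)*(u - I)*(u + 5*I), (u - 5)*(u + I)*(u + 5*I)) = u + 5*I
(5) = g - 6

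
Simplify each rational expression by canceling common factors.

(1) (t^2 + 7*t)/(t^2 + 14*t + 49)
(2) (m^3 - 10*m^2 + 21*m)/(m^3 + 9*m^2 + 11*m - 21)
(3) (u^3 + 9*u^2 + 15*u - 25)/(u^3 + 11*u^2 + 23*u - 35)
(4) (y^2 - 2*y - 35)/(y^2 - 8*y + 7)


(1) = t/(t + 7)
(2) = (m^3 - 10*m^2 + 21*m)/(m^3 + 9*m^2 + 11*m - 21)
(3) = (u + 5)/(u + 7)
(4) = (y + 5)/(y - 1)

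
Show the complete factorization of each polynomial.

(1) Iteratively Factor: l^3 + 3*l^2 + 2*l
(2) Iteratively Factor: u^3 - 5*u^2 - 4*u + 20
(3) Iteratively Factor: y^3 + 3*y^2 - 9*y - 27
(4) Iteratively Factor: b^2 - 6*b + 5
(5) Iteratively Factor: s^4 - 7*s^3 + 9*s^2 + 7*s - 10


(1) = (l)*(l^2 + 3*l + 2) = l*(l + 1)*(l + 2)
(2) = (u - 5)*(u^2 - 4) = (u - 5)*(u + 2)*(u - 2)
(3) = (y - 3)*(y^2 + 6*y + 9) = (y - 3)*(y + 3)*(y + 3)
(4) = (b - 5)*(b - 1)
(5) = (s - 1)*(s^3 - 6*s^2 + 3*s + 10) = (s - 5)*(s - 1)*(s^2 - s - 2) = (s - 5)*(s - 2)*(s - 1)*(s + 1)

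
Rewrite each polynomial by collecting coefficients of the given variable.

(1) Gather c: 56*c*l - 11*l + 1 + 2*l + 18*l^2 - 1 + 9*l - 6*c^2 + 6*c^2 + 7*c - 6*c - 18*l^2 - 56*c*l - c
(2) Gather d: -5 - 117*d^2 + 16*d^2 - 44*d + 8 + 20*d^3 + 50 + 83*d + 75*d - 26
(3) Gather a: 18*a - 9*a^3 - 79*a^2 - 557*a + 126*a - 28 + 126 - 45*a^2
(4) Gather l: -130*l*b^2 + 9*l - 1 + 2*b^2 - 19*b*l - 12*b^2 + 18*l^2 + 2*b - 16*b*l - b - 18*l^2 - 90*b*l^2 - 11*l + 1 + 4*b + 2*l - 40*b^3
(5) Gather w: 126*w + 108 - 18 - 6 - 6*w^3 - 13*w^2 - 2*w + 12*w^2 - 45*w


(1) = 0
(2) = 20*d^3 - 101*d^2 + 114*d + 27
(3) = -9*a^3 - 124*a^2 - 413*a + 98
(4) = -40*b^3 - 10*b^2 - 90*b*l^2 + 5*b + l*(-130*b^2 - 35*b)
(5) = -6*w^3 - w^2 + 79*w + 84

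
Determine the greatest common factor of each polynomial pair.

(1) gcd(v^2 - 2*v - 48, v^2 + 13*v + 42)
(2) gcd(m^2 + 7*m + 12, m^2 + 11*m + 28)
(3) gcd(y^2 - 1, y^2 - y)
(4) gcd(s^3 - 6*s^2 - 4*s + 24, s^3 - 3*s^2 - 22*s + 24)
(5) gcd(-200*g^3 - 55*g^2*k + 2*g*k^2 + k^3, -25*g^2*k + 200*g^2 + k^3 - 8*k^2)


(1) = v + 6
(2) = gcd((m + 3)*(m + 4), (m + 4)*(m + 7)) = m + 4
(3) = y - 1
(4) = s - 6
(5) = 5*g + k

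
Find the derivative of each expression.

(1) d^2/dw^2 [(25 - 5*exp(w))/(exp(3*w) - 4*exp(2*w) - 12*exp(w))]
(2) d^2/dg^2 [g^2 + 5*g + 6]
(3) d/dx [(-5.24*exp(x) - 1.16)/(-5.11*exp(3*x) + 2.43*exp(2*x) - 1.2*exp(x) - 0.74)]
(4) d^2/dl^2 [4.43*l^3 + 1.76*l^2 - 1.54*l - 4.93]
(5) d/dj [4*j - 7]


(1) = 5*(-4*exp(5*w) + 57*exp(4*w) - 284*exp(3*w) + 248*exp(2*w) + 720*exp(w) + 720)*exp(-w)/(exp(6*w) - 12*exp(5*w) + 12*exp(4*w) + 224*exp(3*w) - 144*exp(2*w) - 1728*exp(w) - 1728)
(2) = 2
(3) = (-53.5528*exp(3*x) - 5.0496*exp(2*x) + 5.6376*exp(x) + 2.4856)*exp(x)/(26.1121*exp(6*x) - 24.8346*exp(5*x) + 18.1689*exp(4*x) + 1.7308*exp(3*x) - 2.1564*exp(2*x) + 1.776*exp(x) + 0.5476)
(4) = 26.58*l + 3.52
(5) = 4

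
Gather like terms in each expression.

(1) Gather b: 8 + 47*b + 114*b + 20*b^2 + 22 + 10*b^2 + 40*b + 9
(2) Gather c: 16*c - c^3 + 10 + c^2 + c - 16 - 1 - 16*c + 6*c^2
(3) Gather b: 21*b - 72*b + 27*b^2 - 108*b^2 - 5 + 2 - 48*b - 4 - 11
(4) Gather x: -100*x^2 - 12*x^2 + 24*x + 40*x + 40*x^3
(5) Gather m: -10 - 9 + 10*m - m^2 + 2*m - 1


(1) = 30*b^2 + 201*b + 39
(2) = -c^3 + 7*c^2 + c - 7
(3) = -81*b^2 - 99*b - 18
(4) = 40*x^3 - 112*x^2 + 64*x
(5) = -m^2 + 12*m - 20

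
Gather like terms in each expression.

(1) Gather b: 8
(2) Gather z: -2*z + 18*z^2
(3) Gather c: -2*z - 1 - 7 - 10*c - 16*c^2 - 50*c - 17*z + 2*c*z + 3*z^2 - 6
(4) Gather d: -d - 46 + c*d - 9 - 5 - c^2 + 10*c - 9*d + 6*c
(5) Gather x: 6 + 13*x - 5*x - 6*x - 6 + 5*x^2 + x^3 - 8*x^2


(1) = 8
(2) = 18*z^2 - 2*z
(3) = -16*c^2 + c*(2*z - 60) + 3*z^2 - 19*z - 14
(4) = -c^2 + 16*c + d*(c - 10) - 60
(5) = x^3 - 3*x^2 + 2*x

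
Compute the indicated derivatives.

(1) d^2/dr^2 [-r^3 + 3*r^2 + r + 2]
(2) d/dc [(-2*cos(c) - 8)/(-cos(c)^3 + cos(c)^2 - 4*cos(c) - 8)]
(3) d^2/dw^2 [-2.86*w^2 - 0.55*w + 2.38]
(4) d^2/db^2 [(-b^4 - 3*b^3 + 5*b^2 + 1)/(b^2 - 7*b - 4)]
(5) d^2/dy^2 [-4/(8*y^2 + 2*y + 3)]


(1) = 6 - 6*r
(2) = 16*(-13*cos(c) + 11*cos(2*c) + cos(3*c) + 27)*sin(c)/(4*sin(c)^2 + 19*cos(c) + cos(3*c) + 28)^2
(3) = -5.72000000000000
(4) = 2*(-b^6 + 21*b^5 - 135*b^4 - 348*b^3 - 285*b^2 - 165*b + 133)/(b^6 - 21*b^5 + 135*b^4 - 175*b^3 - 540*b^2 - 336*b - 64)
(5) = 32*(16*y^2 + 4*y - (8*y + 1)^2 + 6)/(8*y^2 + 2*y + 3)^3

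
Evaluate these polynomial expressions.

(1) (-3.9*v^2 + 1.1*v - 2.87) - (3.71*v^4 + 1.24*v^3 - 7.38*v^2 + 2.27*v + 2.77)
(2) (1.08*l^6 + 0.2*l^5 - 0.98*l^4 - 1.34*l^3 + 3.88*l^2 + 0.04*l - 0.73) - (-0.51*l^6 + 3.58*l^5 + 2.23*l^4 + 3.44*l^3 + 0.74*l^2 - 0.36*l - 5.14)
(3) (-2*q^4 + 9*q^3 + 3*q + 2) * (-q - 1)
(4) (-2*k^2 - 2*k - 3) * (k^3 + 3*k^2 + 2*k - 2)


(1) = -3.71*v^4 - 1.24*v^3 + 3.48*v^2 - 1.17*v - 5.64
(2) = 1.59*l^6 - 3.38*l^5 - 3.21*l^4 - 4.78*l^3 + 3.14*l^2 + 0.4*l + 4.41
(3) = 2*q^5 - 7*q^4 - 9*q^3 - 3*q^2 - 5*q - 2
(4) = -2*k^5 - 8*k^4 - 13*k^3 - 9*k^2 - 2*k + 6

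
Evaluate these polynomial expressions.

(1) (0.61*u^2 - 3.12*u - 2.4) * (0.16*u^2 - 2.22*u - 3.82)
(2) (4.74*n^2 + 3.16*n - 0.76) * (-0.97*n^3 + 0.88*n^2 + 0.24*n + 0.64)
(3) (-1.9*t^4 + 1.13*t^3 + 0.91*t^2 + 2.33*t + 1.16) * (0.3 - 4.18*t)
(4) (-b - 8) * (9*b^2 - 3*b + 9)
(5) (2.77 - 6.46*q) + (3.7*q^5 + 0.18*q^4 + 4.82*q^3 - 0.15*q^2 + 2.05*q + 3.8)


(1) = 0.0976*u^4 - 1.8534*u^3 + 4.2122*u^2 + 17.2464*u + 9.168
(2) = -4.5978*n^5 + 1.106*n^4 + 4.6556*n^3 + 3.1232*n^2 + 1.84*n - 0.4864
(3) = 7.942*t^5 - 5.2934*t^4 - 3.4648*t^3 - 9.4664*t^2 - 4.1498*t + 0.348
(4) = -9*b^3 - 69*b^2 + 15*b - 72
(5) = 3.7*q^5 + 0.18*q^4 + 4.82*q^3 - 0.15*q^2 - 4.41*q + 6.57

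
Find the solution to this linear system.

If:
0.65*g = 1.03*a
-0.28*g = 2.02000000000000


Then:
a = -4.55
g = -7.21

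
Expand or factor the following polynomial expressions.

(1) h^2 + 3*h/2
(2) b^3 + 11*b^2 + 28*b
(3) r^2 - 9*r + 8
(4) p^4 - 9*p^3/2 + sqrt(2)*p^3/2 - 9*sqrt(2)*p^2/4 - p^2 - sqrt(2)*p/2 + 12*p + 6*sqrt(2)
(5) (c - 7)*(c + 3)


(1) = h*(h + 3/2)
(2) = b*(b + 4)*(b + 7)
(3) = (r - 8)*(r - 1)
(4) = (p - 4)*(p - 2)*(p + 3/2)*(p + sqrt(2)/2)
(5) = c^2 - 4*c - 21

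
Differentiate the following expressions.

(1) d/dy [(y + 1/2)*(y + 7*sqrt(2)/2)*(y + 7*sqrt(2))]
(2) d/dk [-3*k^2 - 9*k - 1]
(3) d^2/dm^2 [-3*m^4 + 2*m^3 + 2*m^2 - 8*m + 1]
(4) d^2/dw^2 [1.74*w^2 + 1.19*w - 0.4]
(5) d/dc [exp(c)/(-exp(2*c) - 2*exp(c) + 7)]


(1) = 3*y^2 + y + 21*sqrt(2)*y + 21*sqrt(2)/4 + 49
(2) = -6*k - 9
(3) = -36*m^2 + 12*m + 4
(4) = 3.48000000000000
(5) = (exp(2*c) + 7)*exp(c)/(exp(4*c) + 4*exp(3*c) - 10*exp(2*c) - 28*exp(c) + 49)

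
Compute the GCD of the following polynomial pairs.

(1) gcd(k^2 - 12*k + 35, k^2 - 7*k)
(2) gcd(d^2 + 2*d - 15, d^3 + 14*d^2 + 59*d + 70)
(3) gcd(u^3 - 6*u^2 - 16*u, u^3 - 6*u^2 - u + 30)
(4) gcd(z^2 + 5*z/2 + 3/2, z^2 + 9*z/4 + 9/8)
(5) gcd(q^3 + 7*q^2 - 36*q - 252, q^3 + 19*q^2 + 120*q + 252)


(1) = gcd((k - 7)*(k - 5), k*(k - 7)) = k - 7
(2) = d + 5
(3) = gcd(u*(u - 8)*(u + 2), (u - 5)*(u - 3)*(u + 2)) = u + 2
(4) = gcd((z + 1)*(z + 3/2), (z + 3/4)*(z + 3/2)) = z + 3/2
(5) = gcd((q - 6)*(q + 6)*(q + 7), (q + 6)^2*(q + 7)) = q^2 + 13*q + 42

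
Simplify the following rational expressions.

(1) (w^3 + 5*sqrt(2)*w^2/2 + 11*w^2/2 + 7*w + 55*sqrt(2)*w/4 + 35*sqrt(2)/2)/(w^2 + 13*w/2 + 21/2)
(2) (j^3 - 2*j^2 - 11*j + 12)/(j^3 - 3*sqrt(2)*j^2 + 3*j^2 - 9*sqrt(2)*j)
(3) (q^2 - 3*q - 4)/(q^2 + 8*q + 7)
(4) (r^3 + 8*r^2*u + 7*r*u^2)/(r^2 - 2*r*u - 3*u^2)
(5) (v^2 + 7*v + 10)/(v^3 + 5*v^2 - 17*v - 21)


(1) = (8*w^2 + w*(16 + 20*sqrt(2)) + 40*sqrt(2))/(8*w + 24)
(2) = (j^2 - 5*j + 4)/(j^2 - 3*sqrt(2)*j)
(3) = (q - 4)/(q + 7)
(4) = (r^2 + 7*r*u)/(r - 3*u)
(5) = (v^2 + 7*v + 10)/(v^3 + 5*v^2 - 17*v - 21)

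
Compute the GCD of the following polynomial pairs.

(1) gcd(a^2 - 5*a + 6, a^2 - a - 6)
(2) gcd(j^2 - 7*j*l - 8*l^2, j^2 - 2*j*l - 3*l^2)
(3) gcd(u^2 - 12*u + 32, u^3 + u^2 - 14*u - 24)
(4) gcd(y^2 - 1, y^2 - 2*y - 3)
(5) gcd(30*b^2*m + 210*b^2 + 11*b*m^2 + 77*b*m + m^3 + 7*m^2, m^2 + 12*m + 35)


(1) = gcd((a - 3)*(a - 2), (a - 3)*(a + 2)) = a - 3
(2) = gcd((j - 8*l)*(j + l), (j - 3*l)*(j + l)) = j + l
(3) = gcd((u - 8)*(u - 4), (u - 4)*(u + 2)*(u + 3)) = u - 4
(4) = gcd((y - 1)*(y + 1), (y - 3)*(y + 1)) = y + 1
(5) = m + 7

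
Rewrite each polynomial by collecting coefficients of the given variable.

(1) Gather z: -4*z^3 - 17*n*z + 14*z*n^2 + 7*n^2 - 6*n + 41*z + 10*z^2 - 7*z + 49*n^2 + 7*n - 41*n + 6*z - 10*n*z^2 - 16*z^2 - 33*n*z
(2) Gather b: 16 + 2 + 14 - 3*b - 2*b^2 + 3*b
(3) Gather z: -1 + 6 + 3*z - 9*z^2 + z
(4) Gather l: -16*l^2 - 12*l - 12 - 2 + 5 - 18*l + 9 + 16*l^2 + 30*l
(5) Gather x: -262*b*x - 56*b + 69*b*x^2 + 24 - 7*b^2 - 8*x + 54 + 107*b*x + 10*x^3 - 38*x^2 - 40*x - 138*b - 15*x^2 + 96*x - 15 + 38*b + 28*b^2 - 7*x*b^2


(1) = 56*n^2 - 40*n - 4*z^3 + z^2*(-10*n - 6) + z*(14*n^2 - 50*n + 40)
(2) = 32 - 2*b^2
(3) = -9*z^2 + 4*z + 5
(4) = 0
(5) = 21*b^2 - 156*b + 10*x^3 + x^2*(69*b - 53) + x*(-7*b^2 - 155*b + 48) + 63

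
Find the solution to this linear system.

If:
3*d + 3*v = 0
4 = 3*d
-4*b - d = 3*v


Then:
b = 2/3
d = 4/3
v = -4/3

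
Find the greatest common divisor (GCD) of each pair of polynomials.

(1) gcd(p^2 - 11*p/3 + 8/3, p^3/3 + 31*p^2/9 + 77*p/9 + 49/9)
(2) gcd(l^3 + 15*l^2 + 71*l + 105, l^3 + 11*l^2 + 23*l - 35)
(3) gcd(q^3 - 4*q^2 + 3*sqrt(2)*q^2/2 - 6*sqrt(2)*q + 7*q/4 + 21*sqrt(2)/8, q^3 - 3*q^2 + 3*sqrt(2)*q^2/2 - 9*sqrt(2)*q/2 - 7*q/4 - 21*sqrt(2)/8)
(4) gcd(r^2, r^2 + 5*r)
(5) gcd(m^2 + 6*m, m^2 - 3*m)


(1) = 1
(2) = gcd((l + 3)*(l + 5)*(l + 7), (l - 1)*(l + 5)*(l + 7)) = l^2 + 12*l + 35
(3) = q^2 + q*(-7/2 + 3*sqrt(2)/2) - 21*sqrt(2)/4
(4) = gcd(r^2, r*(r + 5)) = r
(5) = gcd(m*(m + 6), m*(m - 3)) = m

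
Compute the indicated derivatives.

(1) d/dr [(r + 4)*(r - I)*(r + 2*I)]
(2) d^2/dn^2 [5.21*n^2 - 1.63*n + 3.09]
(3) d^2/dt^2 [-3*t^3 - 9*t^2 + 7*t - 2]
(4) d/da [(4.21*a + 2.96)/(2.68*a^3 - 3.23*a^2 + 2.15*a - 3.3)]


(1) = 3*r^2 + 2*r*(4 + I) + 2 + 4*I
(2) = 10.4200000000000
(3) = -18*t - 18
(4) = (-22.5656*a^3 - 10.2001*a^2 + 19.1216*a - 20.257)/(7.1824*a^6 - 17.3128*a^5 + 21.9569*a^4 - 31.577*a^3 + 25.9405*a^2 - 14.19*a + 10.89)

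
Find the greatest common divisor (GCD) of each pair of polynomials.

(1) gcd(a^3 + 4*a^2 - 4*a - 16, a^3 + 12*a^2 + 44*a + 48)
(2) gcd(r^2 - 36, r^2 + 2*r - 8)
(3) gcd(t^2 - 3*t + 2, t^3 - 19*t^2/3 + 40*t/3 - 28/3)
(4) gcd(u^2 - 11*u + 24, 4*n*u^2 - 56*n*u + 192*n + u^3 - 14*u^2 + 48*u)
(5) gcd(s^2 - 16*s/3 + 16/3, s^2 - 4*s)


(1) = gcd((a - 2)*(a + 2)*(a + 4), (a + 2)*(a + 4)*(a + 6)) = a^2 + 6*a + 8
(2) = 1
(3) = gcd((t - 2)*(t - 1), (t - 7/3)*(t - 2)^2) = t - 2
(4) = u - 8
(5) = gcd((s - 4)*(s - 4/3), s*(s - 4)) = s - 4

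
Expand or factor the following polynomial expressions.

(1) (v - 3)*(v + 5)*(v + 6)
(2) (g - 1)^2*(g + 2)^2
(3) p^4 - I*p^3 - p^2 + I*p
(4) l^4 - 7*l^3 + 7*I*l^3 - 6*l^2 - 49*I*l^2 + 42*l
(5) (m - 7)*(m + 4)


(1) = v^3 + 8*v^2 - 3*v - 90
(2) = g^4 + 2*g^3 - 3*g^2 - 4*g + 4
(3) = p*(p - 1)*(p + 1)*(p - I)
(4) = l*(l - 7)*(l + I)*(l + 6*I)
(5) = m^2 - 3*m - 28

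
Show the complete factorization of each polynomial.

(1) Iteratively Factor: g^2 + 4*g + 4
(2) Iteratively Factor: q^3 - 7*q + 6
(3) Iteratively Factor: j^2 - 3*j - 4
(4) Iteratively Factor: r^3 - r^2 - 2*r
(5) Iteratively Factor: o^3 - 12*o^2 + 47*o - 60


(1) = (g + 2)*(g + 2)
(2) = (q - 2)*(q^2 + 2*q - 3) = (q - 2)*(q - 1)*(q + 3)
(3) = (j - 4)*(j + 1)
(4) = (r - 2)*(r^2 + r) = r*(r - 2)*(r + 1)
(5) = (o - 3)*(o^2 - 9*o + 20) = (o - 4)*(o - 3)*(o - 5)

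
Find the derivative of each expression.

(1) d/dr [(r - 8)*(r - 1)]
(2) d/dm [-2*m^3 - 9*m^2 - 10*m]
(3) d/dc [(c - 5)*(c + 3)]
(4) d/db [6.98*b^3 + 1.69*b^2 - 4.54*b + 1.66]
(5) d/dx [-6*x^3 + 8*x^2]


(1) = 2*r - 9
(2) = -6*m^2 - 18*m - 10
(3) = 2*c - 2
(4) = 20.94*b^2 + 3.38*b - 4.54
(5) = 2*x*(8 - 9*x)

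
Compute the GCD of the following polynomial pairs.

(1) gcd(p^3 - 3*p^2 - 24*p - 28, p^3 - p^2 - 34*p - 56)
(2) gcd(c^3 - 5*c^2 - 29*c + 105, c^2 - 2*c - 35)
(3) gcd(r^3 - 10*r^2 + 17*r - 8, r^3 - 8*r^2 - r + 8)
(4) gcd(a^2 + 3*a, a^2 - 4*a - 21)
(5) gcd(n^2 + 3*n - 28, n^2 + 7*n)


(1) = p^2 - 5*p - 14
(2) = gcd((c - 7)*(c - 3)*(c + 5), (c - 7)*(c + 5)) = c^2 - 2*c - 35
(3) = r^2 - 9*r + 8
(4) = a + 3
(5) = gcd((n - 4)*(n + 7), n*(n + 7)) = n + 7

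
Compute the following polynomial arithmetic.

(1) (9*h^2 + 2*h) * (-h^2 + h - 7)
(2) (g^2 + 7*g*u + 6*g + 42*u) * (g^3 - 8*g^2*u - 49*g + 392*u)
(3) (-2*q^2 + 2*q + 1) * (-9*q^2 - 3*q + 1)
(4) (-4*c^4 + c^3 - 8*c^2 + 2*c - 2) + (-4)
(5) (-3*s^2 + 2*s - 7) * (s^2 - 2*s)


(1) = -9*h^4 + 7*h^3 - 61*h^2 - 14*h
(2) = g^5 - g^4*u + 6*g^4 - 56*g^3*u^2 - 6*g^3*u - 49*g^3 - 336*g^2*u^2 + 49*g^2*u - 294*g^2 + 2744*g*u^2 + 294*g*u + 16464*u^2
(3) = 18*q^4 - 12*q^3 - 17*q^2 - q + 1
(4) = -4*c^4 + c^3 - 8*c^2 + 2*c - 6
(5) = -3*s^4 + 8*s^3 - 11*s^2 + 14*s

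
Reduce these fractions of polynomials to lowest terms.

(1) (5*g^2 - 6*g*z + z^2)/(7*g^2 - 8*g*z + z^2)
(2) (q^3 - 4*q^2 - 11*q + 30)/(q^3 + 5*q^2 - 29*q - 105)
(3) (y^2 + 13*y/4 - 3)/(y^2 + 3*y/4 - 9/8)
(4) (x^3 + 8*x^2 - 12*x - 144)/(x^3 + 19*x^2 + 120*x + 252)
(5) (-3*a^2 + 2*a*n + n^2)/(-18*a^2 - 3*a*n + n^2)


(1) = (-5*g + z)/(-7*g + z)
(2) = (q - 2)/(q + 7)
(3) = (2*y + 8)/(2*y + 3)
(4) = (x - 4)/(x + 7)
(5) = (a - n)/(6*a - n)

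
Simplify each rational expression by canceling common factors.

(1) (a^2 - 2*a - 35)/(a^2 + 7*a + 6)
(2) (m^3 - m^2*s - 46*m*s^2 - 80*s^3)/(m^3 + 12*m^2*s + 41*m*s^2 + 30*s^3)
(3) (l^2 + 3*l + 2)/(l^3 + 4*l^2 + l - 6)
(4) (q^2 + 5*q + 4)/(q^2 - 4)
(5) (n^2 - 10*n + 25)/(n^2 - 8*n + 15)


(1) = (a^2 - 2*a - 35)/(a^2 + 7*a + 6)
(2) = (m^2 - 6*m*s - 16*s^2)/(m^2 + 7*m*s + 6*s^2)
(3) = (l + 1)/(l^2 + 2*l - 3)
(4) = (q^2 + 5*q + 4)/(q^2 - 4)
(5) = (n - 5)/(n - 3)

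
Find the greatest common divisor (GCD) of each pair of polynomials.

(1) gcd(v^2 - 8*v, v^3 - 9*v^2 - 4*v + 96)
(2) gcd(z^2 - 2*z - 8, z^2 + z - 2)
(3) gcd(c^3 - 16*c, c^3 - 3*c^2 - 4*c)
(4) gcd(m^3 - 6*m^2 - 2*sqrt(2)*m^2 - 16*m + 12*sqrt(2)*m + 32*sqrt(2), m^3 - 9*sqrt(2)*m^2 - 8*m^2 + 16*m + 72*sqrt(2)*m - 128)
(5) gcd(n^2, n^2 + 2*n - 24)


(1) = gcd(v*(v - 8), (v - 8)*(v - 4)*(v + 3)) = v - 8
(2) = z + 2
(3) = gcd(c*(c - 4)*(c + 4), c*(c - 4)*(c + 1)) = c^2 - 4*c
(4) = gcd((m - 8)*(m + 2)*(m - 2*sqrt(2)), (m - 8)*(m - 8*sqrt(2))*(m - sqrt(2))) = m - 8
(5) = 1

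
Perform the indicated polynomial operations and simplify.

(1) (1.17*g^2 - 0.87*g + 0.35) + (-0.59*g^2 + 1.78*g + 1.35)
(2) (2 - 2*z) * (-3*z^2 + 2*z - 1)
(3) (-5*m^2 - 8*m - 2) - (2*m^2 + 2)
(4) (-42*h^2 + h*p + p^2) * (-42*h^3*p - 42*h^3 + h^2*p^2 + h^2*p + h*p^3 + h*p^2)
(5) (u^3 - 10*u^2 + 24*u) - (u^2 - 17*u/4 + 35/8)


(1) = 0.58*g^2 + 0.91*g + 1.7
(2) = 6*z^3 - 10*z^2 + 6*z - 2
(3) = -7*m^2 - 8*m - 4
(4) = 1764*h^5*p + 1764*h^5 - 84*h^4*p^2 - 84*h^4*p - 83*h^3*p^3 - 83*h^3*p^2 + 2*h^2*p^4 + 2*h^2*p^3 + h*p^5 + h*p^4
(5) = u^3 - 11*u^2 + 113*u/4 - 35/8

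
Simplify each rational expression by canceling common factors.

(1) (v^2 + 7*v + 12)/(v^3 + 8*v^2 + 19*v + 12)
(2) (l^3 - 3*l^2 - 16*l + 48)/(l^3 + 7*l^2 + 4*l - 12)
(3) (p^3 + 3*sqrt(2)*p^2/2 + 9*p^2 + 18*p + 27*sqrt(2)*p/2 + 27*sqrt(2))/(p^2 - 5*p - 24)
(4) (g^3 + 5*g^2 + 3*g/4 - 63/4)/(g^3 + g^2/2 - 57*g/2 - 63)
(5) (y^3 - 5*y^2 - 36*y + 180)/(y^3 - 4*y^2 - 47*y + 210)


(1) = 1/(v + 1)
(2) = (l^3 - 3*l^2 - 16*l + 48)/(l^3 + 7*l^2 + 4*l - 12)
(3) = (2*p^2 + p*(3*sqrt(2) + 12) + 18*sqrt(2))/(2*p - 16)
(4) = (2*g - 3)/(2*g - 12)
(5) = (y + 6)/(y + 7)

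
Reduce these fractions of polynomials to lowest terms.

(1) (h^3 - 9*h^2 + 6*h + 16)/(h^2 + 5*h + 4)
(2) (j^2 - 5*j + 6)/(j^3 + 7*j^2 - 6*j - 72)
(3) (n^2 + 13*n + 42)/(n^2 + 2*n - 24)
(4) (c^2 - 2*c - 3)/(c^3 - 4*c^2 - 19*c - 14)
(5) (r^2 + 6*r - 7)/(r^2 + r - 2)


(1) = (h^2 - 10*h + 16)/(h + 4)
(2) = (j - 2)/(j^2 + 10*j + 24)
(3) = (n + 7)/(n - 4)
(4) = (c - 3)/(c^2 - 5*c - 14)
(5) = (r + 7)/(r + 2)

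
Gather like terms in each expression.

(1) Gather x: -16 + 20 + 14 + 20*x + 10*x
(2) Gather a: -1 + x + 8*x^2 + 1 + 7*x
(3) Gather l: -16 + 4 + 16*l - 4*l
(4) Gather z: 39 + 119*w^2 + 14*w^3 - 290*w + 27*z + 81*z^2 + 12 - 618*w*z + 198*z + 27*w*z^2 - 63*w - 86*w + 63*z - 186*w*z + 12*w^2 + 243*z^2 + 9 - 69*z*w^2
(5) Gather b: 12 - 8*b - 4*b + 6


(1) = 30*x + 18
(2) = 8*x^2 + 8*x
(3) = 12*l - 12
(4) = 14*w^3 + 131*w^2 - 439*w + z^2*(27*w + 324) + z*(-69*w^2 - 804*w + 288) + 60
(5) = 18 - 12*b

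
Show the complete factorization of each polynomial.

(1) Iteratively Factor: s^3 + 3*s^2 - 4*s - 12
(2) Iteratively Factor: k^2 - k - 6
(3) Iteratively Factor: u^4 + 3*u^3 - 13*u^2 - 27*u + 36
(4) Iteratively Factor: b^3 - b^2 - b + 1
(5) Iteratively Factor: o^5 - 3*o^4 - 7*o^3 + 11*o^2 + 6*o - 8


(1) = (s + 3)*(s^2 - 4) = (s + 2)*(s + 3)*(s - 2)
(2) = (k + 2)*(k - 3)
(3) = (u - 3)*(u^3 + 6*u^2 + 5*u - 12) = (u - 3)*(u + 4)*(u^2 + 2*u - 3) = (u - 3)*(u - 1)*(u + 4)*(u + 3)
(4) = (b - 1)*(b^2 - 1) = (b - 1)*(b + 1)*(b - 1)
(5) = (o - 1)*(o^4 - 2*o^3 - 9*o^2 + 2*o + 8) = (o - 1)*(o + 1)*(o^3 - 3*o^2 - 6*o + 8) = (o - 1)^2*(o + 1)*(o^2 - 2*o - 8) = (o - 4)*(o - 1)^2*(o + 1)*(o + 2)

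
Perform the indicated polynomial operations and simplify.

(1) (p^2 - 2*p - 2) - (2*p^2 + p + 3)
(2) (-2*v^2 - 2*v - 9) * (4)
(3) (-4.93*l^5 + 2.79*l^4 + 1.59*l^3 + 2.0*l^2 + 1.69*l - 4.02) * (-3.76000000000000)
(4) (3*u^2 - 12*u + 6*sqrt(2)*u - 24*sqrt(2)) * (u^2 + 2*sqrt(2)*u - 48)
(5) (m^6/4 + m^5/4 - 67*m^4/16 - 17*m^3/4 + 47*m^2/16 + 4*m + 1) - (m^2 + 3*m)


(1) = -p^2 - 3*p - 5
(2) = -8*v^2 - 8*v - 36
(3) = 18.5368*l^5 - 10.4904*l^4 - 5.9784*l^3 - 7.52*l^2 - 6.3544*l + 15.1152
(4) = 3*u^4 - 12*u^3 + 12*sqrt(2)*u^3 - 120*u^2 - 48*sqrt(2)*u^2 - 288*sqrt(2)*u + 480*u + 1152*sqrt(2)
(5) = m^6/4 + m^5/4 - 67*m^4/16 - 17*m^3/4 + 31*m^2/16 + m + 1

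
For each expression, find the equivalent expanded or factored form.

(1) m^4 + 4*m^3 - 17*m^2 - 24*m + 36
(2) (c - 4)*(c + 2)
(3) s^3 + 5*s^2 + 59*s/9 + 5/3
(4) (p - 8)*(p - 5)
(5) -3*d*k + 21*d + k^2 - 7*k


(1) = (m - 3)*(m - 1)*(m + 2)*(m + 6)
(2) = c^2 - 2*c - 8
(3) = (s + 1/3)*(s + 5/3)*(s + 3)
(4) = p^2 - 13*p + 40
(5) = (-3*d + k)*(k - 7)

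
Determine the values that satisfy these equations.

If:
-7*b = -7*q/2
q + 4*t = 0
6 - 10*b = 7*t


Then:
b = 12/13
q = 24/13
t = -6/13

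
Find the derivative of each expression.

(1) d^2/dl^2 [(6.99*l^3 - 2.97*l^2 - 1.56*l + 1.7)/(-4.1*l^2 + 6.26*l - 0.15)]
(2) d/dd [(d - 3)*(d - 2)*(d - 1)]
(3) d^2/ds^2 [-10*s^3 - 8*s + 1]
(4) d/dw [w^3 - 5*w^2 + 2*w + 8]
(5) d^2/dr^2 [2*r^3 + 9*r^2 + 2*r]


(1) = (-334.341708*l^3 - 143.03964*l^2 + 255.09315*l - 128.08351)/(68.921*l^6 - 315.6918*l^5 + 489.57198*l^4 - 268.413776*l^3 + 17.91117*l^2 - 0.42255*l + 0.003375)
(2) = 3*d^2 - 12*d + 11
(3) = -60*s
(4) = 3*w^2 - 10*w + 2
(5) = 12*r + 18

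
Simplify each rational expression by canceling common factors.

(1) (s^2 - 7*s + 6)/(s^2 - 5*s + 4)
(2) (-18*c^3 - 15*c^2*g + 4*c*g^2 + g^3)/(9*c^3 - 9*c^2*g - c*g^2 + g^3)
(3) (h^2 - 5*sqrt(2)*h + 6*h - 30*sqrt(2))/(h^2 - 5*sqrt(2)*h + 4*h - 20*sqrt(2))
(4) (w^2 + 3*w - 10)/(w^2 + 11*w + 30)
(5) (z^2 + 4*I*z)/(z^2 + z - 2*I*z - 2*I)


(1) = (s - 6)/(s - 4)
(2) = (-6*c^2 - 7*c*g - g^2)/(3*c^2 - 2*c*g - g^2)
(3) = (h + 6)/(h + 4)
(4) = (w - 2)/(w + 6)
(5) = (z^2 + 4*I*z)/(z^2 + z*(1 - 2*I) - 2*I)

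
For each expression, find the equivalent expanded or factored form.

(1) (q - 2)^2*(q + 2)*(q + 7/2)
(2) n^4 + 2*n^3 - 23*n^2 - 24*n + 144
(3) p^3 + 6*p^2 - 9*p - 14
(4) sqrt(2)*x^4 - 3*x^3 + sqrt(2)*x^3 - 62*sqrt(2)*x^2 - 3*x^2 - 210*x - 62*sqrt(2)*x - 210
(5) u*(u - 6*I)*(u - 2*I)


(1) = q^4 + 3*q^3/2 - 11*q^2 - 6*q + 28
(2) = (n - 3)^2*(n + 4)^2
(3) = (p - 2)*(p + 1)*(p + 7)
(4) = (x - 7*sqrt(2))*(x + 5*sqrt(2)/2)*(x + 3*sqrt(2))*(sqrt(2)*x + sqrt(2))
(5) = u^3 - 8*I*u^2 - 12*u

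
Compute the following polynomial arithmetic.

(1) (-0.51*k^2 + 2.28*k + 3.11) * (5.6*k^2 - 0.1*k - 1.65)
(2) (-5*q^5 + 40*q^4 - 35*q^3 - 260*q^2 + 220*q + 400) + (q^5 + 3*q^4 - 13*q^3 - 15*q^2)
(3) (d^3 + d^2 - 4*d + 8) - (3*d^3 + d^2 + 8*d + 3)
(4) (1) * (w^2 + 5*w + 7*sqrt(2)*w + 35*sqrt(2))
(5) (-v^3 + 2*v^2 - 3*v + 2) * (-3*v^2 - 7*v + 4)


(1) = -2.856*k^4 + 12.819*k^3 + 18.0295*k^2 - 4.073*k - 5.1315
(2) = -4*q^5 + 43*q^4 - 48*q^3 - 275*q^2 + 220*q + 400
(3) = -2*d^3 - 12*d + 5
(4) = w^2 + 5*w + 7*sqrt(2)*w + 35*sqrt(2)
(5) = 3*v^5 + v^4 - 9*v^3 + 23*v^2 - 26*v + 8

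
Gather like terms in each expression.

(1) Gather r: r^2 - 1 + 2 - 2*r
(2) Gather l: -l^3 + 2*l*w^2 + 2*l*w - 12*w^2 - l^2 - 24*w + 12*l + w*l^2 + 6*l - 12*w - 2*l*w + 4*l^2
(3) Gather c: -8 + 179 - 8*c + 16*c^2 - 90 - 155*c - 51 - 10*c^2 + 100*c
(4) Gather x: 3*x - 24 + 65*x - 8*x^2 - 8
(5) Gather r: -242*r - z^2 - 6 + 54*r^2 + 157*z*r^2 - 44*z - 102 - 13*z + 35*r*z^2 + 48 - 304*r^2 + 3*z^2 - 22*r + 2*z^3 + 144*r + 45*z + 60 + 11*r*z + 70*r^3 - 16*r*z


(1) = r^2 - 2*r + 1
(2) = -l^3 + l^2*(w + 3) + l*(2*w^2 + 18) - 12*w^2 - 36*w
(3) = 6*c^2 - 63*c + 30
(4) = -8*x^2 + 68*x - 32
(5) = 70*r^3 + r^2*(157*z - 250) + r*(35*z^2 - 5*z - 120) + 2*z^3 + 2*z^2 - 12*z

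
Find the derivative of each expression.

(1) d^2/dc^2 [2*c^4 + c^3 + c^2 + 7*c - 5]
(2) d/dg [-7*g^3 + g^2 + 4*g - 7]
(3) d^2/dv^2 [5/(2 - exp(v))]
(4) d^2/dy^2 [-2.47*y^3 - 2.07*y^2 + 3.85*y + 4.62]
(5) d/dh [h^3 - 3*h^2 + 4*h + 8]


(1) = 24*c^2 + 6*c + 2
(2) = -21*g^2 + 2*g + 4
(3) = 5*(-exp(v) - 2)*exp(v)/(exp(v) - 2)^3
(4) = -14.82*y - 4.14
(5) = 3*h^2 - 6*h + 4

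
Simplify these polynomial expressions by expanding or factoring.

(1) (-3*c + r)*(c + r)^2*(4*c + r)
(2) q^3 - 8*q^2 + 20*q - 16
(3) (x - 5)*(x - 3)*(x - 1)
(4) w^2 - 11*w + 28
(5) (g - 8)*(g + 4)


(1) = -12*c^4 - 23*c^3*r - 9*c^2*r^2 + 3*c*r^3 + r^4
(2) = (q - 4)*(q - 2)^2
(3) = x^3 - 9*x^2 + 23*x - 15
(4) = (w - 7)*(w - 4)
(5) = g^2 - 4*g - 32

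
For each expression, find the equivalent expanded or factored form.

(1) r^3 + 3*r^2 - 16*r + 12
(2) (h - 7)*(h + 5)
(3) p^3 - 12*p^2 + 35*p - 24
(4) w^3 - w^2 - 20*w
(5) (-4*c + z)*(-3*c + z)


(1) = (r - 2)*(r - 1)*(r + 6)
(2) = h^2 - 2*h - 35
(3) = (p - 8)*(p - 3)*(p - 1)
(4) = w*(w - 5)*(w + 4)
(5) = 12*c^2 - 7*c*z + z^2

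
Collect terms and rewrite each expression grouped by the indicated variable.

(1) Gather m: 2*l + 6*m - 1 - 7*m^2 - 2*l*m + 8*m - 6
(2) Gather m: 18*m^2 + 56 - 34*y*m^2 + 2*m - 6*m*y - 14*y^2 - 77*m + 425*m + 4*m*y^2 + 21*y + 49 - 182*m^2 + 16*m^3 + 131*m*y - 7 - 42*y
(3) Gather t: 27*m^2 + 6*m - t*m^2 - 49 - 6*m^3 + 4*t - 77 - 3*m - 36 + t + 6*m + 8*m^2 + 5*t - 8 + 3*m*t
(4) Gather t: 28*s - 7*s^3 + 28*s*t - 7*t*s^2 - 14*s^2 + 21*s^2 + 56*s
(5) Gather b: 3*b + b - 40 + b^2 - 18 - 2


(1) = 2*l - 7*m^2 + m*(14 - 2*l) - 7
(2) = 16*m^3 + m^2*(-34*y - 164) + m*(4*y^2 + 125*y + 350) - 14*y^2 - 21*y + 98
(3) = -6*m^3 + 35*m^2 + 9*m + t*(-m^2 + 3*m + 10) - 170
(4) = -7*s^3 + 7*s^2 + 84*s + t*(-7*s^2 + 28*s)
(5) = b^2 + 4*b - 60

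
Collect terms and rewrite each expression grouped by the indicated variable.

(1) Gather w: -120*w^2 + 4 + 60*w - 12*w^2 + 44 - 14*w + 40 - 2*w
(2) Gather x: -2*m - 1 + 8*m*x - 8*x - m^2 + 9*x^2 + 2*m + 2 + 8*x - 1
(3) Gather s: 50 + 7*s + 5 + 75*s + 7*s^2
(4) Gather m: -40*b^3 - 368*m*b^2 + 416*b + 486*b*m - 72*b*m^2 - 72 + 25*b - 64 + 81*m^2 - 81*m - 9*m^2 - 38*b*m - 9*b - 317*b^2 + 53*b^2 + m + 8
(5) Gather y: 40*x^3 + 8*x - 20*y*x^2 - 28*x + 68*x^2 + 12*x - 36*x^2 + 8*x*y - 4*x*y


(1) = -132*w^2 + 44*w + 88
(2) = -m^2 + 8*m*x + 9*x^2
(3) = 7*s^2 + 82*s + 55
(4) = -40*b^3 - 264*b^2 + 432*b + m^2*(72 - 72*b) + m*(-368*b^2 + 448*b - 80) - 128
(5) = 40*x^3 + 32*x^2 - 8*x + y*(-20*x^2 + 4*x)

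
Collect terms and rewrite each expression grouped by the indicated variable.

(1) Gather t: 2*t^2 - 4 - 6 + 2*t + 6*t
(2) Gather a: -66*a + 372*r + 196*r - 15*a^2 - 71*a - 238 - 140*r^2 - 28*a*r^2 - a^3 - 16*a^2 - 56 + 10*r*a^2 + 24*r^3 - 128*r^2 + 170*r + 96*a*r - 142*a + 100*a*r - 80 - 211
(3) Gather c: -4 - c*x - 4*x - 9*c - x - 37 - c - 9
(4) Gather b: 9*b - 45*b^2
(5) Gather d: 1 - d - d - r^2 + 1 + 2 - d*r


(1) = 2*t^2 + 8*t - 10
(2) = -a^3 + a^2*(10*r - 31) + a*(-28*r^2 + 196*r - 279) + 24*r^3 - 268*r^2 + 738*r - 585
(3) = c*(-x - 10) - 5*x - 50
(4) = -45*b^2 + 9*b
(5) = d*(-r - 2) - r^2 + 4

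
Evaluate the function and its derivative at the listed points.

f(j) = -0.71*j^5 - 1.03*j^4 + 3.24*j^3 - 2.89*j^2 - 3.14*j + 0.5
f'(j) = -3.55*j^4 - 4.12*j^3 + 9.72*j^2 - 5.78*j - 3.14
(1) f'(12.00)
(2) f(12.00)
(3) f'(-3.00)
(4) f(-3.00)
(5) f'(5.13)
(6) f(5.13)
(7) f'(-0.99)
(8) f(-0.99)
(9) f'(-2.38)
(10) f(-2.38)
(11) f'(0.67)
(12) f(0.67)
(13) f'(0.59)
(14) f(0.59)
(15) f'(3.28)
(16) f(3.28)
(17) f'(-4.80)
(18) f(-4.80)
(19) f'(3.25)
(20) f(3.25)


(1) = -79404.98
(2) = -192883.42
(3) = -74.63
(4) = -14.47
(5) = -2791.87
(6) = -2890.18
(7) = 12.70
(8) = -2.68
(9) = 7.31
(10) = -30.91
(11) = -4.60
(12) = -2.23
(13) = -4.44
(14) = -1.87
(15) = -473.80
(16) = -315.32
(17) = -1180.30
(18) = 853.01
(19) = -456.75
(20) = -301.36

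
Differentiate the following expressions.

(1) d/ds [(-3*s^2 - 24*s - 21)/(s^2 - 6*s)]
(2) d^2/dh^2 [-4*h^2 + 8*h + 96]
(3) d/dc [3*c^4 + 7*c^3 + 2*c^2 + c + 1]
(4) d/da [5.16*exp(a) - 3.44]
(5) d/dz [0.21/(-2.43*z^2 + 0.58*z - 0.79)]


(1) = 42*(s^2 + s - 3)/(s^2*(s^2 - 12*s + 36))
(2) = -8
(3) = 12*c^3 + 21*c^2 + 4*c + 1
(4) = 5.16*exp(a)
(5) = (1.0206*z - 0.1218)/(2.43*z^2 - 0.58*z + 0.79)^2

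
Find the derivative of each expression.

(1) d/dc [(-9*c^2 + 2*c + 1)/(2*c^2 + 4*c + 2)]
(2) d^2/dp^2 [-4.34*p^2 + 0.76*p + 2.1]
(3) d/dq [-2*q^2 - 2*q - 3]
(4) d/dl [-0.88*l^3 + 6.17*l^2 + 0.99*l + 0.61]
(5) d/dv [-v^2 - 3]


(1) = -10*c/(c^3 + 3*c^2 + 3*c + 1)
(2) = -8.68000000000000
(3) = -4*q - 2
(4) = -2.64*l^2 + 12.34*l + 0.99
(5) = -2*v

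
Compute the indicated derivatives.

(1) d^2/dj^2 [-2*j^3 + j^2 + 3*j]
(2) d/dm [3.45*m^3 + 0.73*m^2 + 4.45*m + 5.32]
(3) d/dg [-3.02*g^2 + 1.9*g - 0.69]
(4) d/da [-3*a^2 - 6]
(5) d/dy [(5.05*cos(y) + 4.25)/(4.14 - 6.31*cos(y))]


(1) = 2 - 12*j
(2) = 10.35*m^2 + 1.46*m + 4.45
(3) = 1.9 - 6.04*g
(4) = -6*a
(5) = -47.7245*sin(y)/(6.31*cos(y) - 4.14)^2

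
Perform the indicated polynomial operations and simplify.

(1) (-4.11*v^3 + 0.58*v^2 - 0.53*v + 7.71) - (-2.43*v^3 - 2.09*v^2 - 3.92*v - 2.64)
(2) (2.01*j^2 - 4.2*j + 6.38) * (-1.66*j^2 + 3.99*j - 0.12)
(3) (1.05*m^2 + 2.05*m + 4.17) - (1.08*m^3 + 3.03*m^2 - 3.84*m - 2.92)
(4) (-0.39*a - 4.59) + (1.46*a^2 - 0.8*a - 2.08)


(1) = -1.68*v^3 + 2.67*v^2 + 3.39*v + 10.35
(2) = -3.3366*j^4 + 14.9919*j^3 - 27.59*j^2 + 25.9602*j - 0.7656
(3) = -1.08*m^3 - 1.98*m^2 + 5.89*m + 7.09
(4) = 1.46*a^2 - 1.19*a - 6.67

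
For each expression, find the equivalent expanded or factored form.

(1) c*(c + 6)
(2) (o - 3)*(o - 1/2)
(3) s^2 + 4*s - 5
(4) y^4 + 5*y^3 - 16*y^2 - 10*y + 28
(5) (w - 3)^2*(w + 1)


(1) = c^2 + 6*c
(2) = o^2 - 7*o/2 + 3/2
(3) = (s - 1)*(s + 5)
(4) = (y - 2)*(y + 7)*(y - sqrt(2))*(y + sqrt(2))
(5) = w^3 - 5*w^2 + 3*w + 9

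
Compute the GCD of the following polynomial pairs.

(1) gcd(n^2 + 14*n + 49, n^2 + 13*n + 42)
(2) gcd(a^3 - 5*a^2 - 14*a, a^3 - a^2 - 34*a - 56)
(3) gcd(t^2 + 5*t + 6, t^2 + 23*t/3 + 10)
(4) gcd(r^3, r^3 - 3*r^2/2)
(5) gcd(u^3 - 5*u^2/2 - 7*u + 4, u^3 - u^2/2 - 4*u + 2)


(1) = n + 7
(2) = a^2 - 5*a - 14
(3) = 1
(4) = r^2
(5) = gcd((u - 4)*(u - 1/2)*(u + 2), (u - 2)*(u - 1/2)*(u + 2)) = u^2 + 3*u/2 - 1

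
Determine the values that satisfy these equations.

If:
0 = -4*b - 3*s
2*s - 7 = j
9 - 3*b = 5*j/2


Then:
b = -159/22
j = 135/11
s = 106/11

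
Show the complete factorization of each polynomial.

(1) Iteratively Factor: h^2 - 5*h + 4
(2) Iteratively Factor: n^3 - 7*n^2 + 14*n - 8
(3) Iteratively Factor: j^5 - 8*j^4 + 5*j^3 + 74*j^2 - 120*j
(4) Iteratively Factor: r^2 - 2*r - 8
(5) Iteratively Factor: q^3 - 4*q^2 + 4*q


(1) = (h - 1)*(h - 4)
(2) = (n - 2)*(n^2 - 5*n + 4) = (n - 4)*(n - 2)*(n - 1)
(3) = (j - 5)*(j^4 - 3*j^3 - 10*j^2 + 24*j) = (j - 5)*(j - 2)*(j^3 - j^2 - 12*j) = (j - 5)*(j - 4)*(j - 2)*(j^2 + 3*j) = j*(j - 5)*(j - 4)*(j - 2)*(j + 3)
(4) = (r + 2)*(r - 4)
(5) = (q - 2)*(q^2 - 2*q) = (q - 2)^2*(q)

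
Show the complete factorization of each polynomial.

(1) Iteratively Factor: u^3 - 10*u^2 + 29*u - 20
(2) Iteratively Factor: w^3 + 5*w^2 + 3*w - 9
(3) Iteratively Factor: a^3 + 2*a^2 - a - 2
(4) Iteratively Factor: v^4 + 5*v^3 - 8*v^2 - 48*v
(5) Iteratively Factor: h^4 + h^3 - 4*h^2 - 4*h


(1) = (u - 5)*(u^2 - 5*u + 4) = (u - 5)*(u - 1)*(u - 4)
(2) = (w + 3)*(w^2 + 2*w - 3) = (w + 3)^2*(w - 1)
(3) = (a - 1)*(a^2 + 3*a + 2) = (a - 1)*(a + 1)*(a + 2)
(4) = (v - 3)*(v^3 + 8*v^2 + 16*v) = (v - 3)*(v + 4)*(v^2 + 4*v) = v*(v - 3)*(v + 4)*(v + 4)
(5) = (h + 1)*(h^3 - 4*h) = h*(h + 1)*(h^2 - 4) = h*(h - 2)*(h + 1)*(h + 2)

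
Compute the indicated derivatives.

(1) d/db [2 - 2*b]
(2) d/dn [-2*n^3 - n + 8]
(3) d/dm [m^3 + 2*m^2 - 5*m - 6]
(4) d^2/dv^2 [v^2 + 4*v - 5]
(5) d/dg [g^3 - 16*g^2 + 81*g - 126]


(1) = -2
(2) = -6*n^2 - 1
(3) = 3*m^2 + 4*m - 5
(4) = 2
(5) = 3*g^2 - 32*g + 81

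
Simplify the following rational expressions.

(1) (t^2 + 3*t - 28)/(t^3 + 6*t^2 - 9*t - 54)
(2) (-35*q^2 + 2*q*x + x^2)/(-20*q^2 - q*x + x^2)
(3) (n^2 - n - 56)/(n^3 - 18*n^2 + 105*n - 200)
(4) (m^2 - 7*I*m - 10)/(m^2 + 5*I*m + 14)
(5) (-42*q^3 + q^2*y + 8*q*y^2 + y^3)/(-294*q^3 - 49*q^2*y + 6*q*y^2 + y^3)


(1) = (t^2 + 3*t - 28)/(t^3 + 6*t^2 - 9*t - 54)
(2) = (7*q + x)/(4*q + x)
(3) = (n + 7)/(n^2 - 10*n + 25)
(4) = (m - 5*I)/(m + 7*I)
(5) = (-6*q^2 + q*y + y^2)/(-42*q^2 - q*y + y^2)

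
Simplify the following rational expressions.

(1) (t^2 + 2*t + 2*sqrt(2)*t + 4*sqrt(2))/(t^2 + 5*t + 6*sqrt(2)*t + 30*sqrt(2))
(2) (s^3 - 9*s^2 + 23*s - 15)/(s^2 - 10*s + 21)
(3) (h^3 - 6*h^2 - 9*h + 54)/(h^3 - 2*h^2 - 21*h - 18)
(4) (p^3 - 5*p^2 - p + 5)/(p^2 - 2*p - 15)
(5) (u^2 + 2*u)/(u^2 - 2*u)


(1) = (t^2 + t*(2 + 2*sqrt(2)) + 4*sqrt(2))/(t^2 + t*(5 + 6*sqrt(2)) + 30*sqrt(2))
(2) = (s^2 - 6*s + 5)/(s - 7)
(3) = (h - 3)/(h + 1)
(4) = (p^2 - 1)/(p + 3)
(5) = (u + 2)/(u - 2)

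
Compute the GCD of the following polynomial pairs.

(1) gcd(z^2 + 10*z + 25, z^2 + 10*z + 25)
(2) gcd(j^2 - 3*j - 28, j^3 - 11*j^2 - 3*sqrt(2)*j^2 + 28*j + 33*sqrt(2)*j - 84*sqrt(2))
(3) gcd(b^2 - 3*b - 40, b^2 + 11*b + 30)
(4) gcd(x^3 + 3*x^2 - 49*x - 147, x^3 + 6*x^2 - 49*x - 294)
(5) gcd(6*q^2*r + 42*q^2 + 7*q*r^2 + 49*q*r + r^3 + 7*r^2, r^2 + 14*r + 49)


(1) = gcd((z + 5)^2, (z + 5)^2) = z^2 + 10*z + 25
(2) = j - 7
(3) = b + 5
(4) = gcd((x - 7)*(x + 3)*(x + 7), (x - 7)*(x + 6)*(x + 7)) = x^2 - 49
(5) = gcd((q + r)*(6*q + r)*(r + 7), (r + 7)^2) = r + 7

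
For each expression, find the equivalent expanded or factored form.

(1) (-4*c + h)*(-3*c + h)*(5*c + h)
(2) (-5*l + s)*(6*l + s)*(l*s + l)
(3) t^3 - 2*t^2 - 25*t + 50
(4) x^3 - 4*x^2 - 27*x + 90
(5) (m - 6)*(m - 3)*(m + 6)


(1) = 60*c^3 - 23*c^2*h - 2*c*h^2 + h^3
(2) = -30*l^3*s - 30*l^3 + l^2*s^2 + l^2*s + l*s^3 + l*s^2
(3) = (t - 5)*(t - 2)*(t + 5)
(4) = (x - 6)*(x - 3)*(x + 5)
(5) = m^3 - 3*m^2 - 36*m + 108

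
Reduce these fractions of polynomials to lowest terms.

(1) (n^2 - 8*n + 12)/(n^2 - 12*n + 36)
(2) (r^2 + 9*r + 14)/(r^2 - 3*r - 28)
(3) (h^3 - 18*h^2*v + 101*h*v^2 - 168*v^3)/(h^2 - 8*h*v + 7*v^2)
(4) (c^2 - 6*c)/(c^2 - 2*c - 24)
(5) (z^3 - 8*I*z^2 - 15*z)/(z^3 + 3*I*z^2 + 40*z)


(1) = (n - 2)/(n - 6)
(2) = (r^2 + 9*r + 14)/(r^2 - 3*r - 28)
(3) = (-h^2 + 11*h*v - 24*v^2)/(-h + v)
(4) = c/(c + 4)
(5) = (z - 3*I)/(z + 8*I)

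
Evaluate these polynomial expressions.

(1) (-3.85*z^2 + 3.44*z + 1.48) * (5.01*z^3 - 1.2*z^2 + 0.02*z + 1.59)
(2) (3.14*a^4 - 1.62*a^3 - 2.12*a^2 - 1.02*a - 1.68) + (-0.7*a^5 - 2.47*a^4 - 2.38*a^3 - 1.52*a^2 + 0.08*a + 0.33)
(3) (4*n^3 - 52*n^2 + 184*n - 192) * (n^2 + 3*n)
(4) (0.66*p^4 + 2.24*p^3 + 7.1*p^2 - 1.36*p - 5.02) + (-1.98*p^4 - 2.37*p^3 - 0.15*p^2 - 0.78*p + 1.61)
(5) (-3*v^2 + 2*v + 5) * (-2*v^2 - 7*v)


(1) = -19.2885*z^5 + 21.8544*z^4 + 3.2098*z^3 - 7.8287*z^2 + 5.4992*z + 2.3532
(2) = -0.7*a^5 + 0.67*a^4 - 4.0*a^3 - 3.64*a^2 - 0.94*a - 1.35
(3) = 4*n^5 - 40*n^4 + 28*n^3 + 360*n^2 - 576*n
(4) = -1.32*p^4 - 0.13*p^3 + 6.95*p^2 - 2.14*p - 3.41
(5) = 6*v^4 + 17*v^3 - 24*v^2 - 35*v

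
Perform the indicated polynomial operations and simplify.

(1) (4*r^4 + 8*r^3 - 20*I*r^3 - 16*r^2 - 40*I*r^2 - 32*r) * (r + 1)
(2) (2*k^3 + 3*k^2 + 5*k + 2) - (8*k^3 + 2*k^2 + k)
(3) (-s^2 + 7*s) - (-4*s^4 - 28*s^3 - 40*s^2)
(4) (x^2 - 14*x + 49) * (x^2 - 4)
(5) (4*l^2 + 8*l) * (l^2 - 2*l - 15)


(1) = 4*r^5 + 12*r^4 - 20*I*r^4 - 8*r^3 - 60*I*r^3 - 48*r^2 - 40*I*r^2 - 32*r
(2) = -6*k^3 + k^2 + 4*k + 2
(3) = 4*s^4 + 28*s^3 + 39*s^2 + 7*s
(4) = x^4 - 14*x^3 + 45*x^2 + 56*x - 196
(5) = 4*l^4 - 76*l^2 - 120*l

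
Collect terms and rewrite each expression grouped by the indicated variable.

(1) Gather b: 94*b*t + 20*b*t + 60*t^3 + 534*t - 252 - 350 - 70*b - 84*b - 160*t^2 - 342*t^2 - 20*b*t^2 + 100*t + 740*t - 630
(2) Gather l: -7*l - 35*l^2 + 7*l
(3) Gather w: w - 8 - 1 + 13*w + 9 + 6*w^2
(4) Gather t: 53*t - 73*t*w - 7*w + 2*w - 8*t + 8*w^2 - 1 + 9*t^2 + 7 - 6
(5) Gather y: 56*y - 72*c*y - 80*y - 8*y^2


(1) = b*(-20*t^2 + 114*t - 154) + 60*t^3 - 502*t^2 + 1374*t - 1232
(2) = -35*l^2
(3) = 6*w^2 + 14*w
(4) = 9*t^2 + t*(45 - 73*w) + 8*w^2 - 5*w
(5) = -8*y^2 + y*(-72*c - 24)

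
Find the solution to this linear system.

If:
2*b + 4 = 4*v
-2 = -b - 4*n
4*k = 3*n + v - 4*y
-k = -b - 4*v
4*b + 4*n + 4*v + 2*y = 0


Then:
b = -2/3
k = 2
n = 2/3
v = 2/3
y = -4/3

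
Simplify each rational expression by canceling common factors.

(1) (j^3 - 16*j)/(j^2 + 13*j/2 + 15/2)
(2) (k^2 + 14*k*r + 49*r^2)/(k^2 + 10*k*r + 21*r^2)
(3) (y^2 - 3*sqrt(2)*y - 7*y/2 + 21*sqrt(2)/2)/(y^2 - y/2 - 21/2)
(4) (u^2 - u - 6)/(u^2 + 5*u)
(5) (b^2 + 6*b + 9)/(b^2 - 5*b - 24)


(1) = (2*j^3 - 32*j)/(2*j^2 + 13*j + 15)
(2) = (k + 7*r)/(k + 3*r)
(3) = (4*y - 12*sqrt(2))/(4*y + 12)
(4) = (u^2 - u - 6)/(u^2 + 5*u)
(5) = (b + 3)/(b - 8)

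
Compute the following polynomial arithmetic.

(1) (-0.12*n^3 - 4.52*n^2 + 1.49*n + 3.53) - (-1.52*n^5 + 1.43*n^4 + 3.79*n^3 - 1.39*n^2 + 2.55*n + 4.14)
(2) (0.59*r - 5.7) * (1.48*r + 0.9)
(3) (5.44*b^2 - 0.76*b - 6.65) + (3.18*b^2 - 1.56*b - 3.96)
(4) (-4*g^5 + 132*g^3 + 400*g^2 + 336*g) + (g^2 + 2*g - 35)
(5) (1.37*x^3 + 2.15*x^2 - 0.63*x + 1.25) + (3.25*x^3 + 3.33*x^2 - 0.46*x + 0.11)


(1) = 1.52*n^5 - 1.43*n^4 - 3.91*n^3 - 3.13*n^2 - 1.06*n - 0.61
(2) = 0.8732*r^2 - 7.905*r - 5.13
(3) = 8.62*b^2 - 2.32*b - 10.61
(4) = -4*g^5 + 132*g^3 + 401*g^2 + 338*g - 35
(5) = 4.62*x^3 + 5.48*x^2 - 1.09*x + 1.36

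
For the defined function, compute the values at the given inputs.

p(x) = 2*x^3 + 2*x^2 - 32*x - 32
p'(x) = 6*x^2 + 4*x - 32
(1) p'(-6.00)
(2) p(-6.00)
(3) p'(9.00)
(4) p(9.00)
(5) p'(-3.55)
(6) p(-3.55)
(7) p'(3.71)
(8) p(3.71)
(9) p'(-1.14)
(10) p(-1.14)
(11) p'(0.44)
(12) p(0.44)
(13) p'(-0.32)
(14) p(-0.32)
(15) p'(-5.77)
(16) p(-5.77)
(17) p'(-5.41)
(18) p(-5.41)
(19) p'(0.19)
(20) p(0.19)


(1) = 160.00
(2) = -200.00
(3) = 490.00
(4) = 1300.00
(5) = 29.41
(6) = 17.33
(7) = 65.42
(8) = -21.06
(9) = -28.76
(10) = 4.12
(11) = -29.08
(12) = -45.52
(13) = -32.67
(14) = -21.62
(15) = 144.68
(16) = -164.97
(17) = 121.97
(18) = -117.02
(19) = -31.02
(20) = -37.99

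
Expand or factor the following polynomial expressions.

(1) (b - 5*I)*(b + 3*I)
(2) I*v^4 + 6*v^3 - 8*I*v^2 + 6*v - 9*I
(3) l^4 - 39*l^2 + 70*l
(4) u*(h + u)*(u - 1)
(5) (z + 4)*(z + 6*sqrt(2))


(1) = b^2 - 2*I*b + 15
(2) = (v - 3*I)^2*(v + I)*(I*v + 1)
(3) = l*(l - 5)*(l - 2)*(l + 7)
(4) = h*u^2 - h*u + u^3 - u^2
(5) = z^2 + 4*z + 6*sqrt(2)*z + 24*sqrt(2)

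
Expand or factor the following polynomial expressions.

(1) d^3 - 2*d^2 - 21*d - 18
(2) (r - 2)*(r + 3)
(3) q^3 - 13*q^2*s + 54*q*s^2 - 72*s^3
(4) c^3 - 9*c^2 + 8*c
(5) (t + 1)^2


(1) = (d - 6)*(d + 1)*(d + 3)
(2) = r^2 + r - 6
(3) = (q - 6*s)*(q - 4*s)*(q - 3*s)
(4) = c*(c - 8)*(c - 1)
(5) = t^2 + 2*t + 1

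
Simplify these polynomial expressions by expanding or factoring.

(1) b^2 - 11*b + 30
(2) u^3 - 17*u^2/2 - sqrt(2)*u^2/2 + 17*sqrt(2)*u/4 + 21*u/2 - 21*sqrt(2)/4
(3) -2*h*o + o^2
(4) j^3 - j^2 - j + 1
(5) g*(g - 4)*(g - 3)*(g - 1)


(1) = (b - 6)*(b - 5)
(2) = (u - 7)*(u - 3/2)*(u - sqrt(2)/2)
(3) = o*(-2*h + o)
(4) = (j - 1)^2*(j + 1)
(5) = g^4 - 8*g^3 + 19*g^2 - 12*g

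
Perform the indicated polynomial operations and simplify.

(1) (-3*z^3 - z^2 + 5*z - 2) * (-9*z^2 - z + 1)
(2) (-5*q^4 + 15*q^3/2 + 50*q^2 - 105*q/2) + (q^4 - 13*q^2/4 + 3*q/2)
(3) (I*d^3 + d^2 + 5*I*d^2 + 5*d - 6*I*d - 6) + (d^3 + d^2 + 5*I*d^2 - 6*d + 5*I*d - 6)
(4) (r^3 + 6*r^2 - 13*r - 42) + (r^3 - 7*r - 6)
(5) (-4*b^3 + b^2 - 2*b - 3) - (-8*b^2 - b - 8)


(1) = 27*z^5 + 12*z^4 - 47*z^3 + 12*z^2 + 7*z - 2
(2) = -4*q^4 + 15*q^3/2 + 187*q^2/4 - 51*q
(3) = d^3 + I*d^3 + 2*d^2 + 10*I*d^2 - d - I*d - 12
(4) = 2*r^3 + 6*r^2 - 20*r - 48
(5) = -4*b^3 + 9*b^2 - b + 5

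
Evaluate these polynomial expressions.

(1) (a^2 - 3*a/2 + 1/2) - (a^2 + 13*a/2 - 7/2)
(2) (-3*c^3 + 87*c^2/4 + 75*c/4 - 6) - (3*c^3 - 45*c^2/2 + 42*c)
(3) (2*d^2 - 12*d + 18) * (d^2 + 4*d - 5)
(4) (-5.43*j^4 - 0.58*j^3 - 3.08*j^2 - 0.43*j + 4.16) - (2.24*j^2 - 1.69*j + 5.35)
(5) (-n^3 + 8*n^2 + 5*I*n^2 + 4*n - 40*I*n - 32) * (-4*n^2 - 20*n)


(1) = 4 - 8*a
(2) = -6*c^3 + 177*c^2/4 - 93*c/4 - 6
(3) = 2*d^4 - 4*d^3 - 40*d^2 + 132*d - 90
(4) = -5.43*j^4 - 0.58*j^3 - 5.32*j^2 + 1.26*j - 1.19
(5) = 4*n^5 - 12*n^4 - 20*I*n^4 - 176*n^3 + 60*I*n^3 + 48*n^2 + 800*I*n^2 + 640*n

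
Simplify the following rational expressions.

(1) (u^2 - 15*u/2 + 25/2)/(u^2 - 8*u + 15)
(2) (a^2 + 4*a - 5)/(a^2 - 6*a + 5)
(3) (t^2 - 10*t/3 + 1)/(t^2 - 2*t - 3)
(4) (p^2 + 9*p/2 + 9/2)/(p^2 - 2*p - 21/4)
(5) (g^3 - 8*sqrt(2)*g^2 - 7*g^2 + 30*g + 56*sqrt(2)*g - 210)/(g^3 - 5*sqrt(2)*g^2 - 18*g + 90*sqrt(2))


(1) = (2*u - 5)/(2*u - 6)
(2) = (a + 5)/(a - 5)
(3) = (3*t - 1)/(3*t + 3)
(4) = (2*p + 6)/(2*p - 7)
(5) = (g - 7)/(g + 3*sqrt(2))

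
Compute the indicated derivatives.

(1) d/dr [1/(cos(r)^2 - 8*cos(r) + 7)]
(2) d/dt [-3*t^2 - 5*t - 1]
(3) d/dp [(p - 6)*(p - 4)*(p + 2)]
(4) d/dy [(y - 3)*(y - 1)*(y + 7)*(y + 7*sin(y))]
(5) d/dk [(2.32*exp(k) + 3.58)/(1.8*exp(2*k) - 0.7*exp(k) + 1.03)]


(1) = 2*(cos(r) - 4)*sin(r)/(cos(r)^2 - 8*cos(r) + 7)^2
(2) = -6*t - 5
(3) = 3*p^2 - 16*p + 4
(4) = (y - 3)*(y - 1)*(y + 7)*(7*cos(y) + 1) + (y - 3)*(y - 1)*(y + 7*sin(y)) + (y - 3)*(y + 7)*(y + 7*sin(y)) + (y - 1)*(y + 7)*(y + 7*sin(y))
(5) = (-4.176*exp(2*k) - 12.888*exp(k) + 4.8956)*exp(k)/(3.24*exp(4*k) - 2.52*exp(3*k) + 4.198*exp(2*k) - 1.442*exp(k) + 1.0609)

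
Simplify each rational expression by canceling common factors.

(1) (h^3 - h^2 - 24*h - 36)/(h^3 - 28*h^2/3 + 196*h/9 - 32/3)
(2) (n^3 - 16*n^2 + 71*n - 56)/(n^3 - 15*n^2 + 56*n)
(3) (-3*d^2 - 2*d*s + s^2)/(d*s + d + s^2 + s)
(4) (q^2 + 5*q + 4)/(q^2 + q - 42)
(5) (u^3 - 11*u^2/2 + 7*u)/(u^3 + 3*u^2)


(1) = (9*h^2 + 45*h + 54)/(9*h^2 - 30*h + 16)
(2) = (n - 1)/n
(3) = (-3*d + s)/(s + 1)
(4) = (q^2 + 5*q + 4)/(q^2 + q - 42)
(5) = (2*u^2 - 11*u + 14)/(2*u^2 + 6*u)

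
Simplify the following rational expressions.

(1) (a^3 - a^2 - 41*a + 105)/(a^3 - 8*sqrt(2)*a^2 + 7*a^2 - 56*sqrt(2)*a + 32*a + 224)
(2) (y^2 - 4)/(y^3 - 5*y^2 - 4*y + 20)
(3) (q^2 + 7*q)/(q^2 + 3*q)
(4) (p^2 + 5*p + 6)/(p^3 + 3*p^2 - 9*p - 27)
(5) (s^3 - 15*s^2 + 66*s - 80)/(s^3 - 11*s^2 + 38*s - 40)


(1) = (a^2 - 8*a + 15)/(a^2 - 8*sqrt(2)*a + 32)
(2) = 1/(y - 5)
(3) = (q + 7)/(q + 3)
(4) = (p + 2)/(p^2 - 9)
(5) = (s - 8)/(s - 4)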